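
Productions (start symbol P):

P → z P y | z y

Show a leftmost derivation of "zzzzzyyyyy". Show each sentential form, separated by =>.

P=>zPy=>zzPyy=>zzzPyyy=>zzzzPyyyy=>zzzzzyyyyy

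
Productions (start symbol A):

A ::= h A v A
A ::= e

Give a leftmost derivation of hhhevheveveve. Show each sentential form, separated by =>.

A => hAvA => hhAvAvA => hhhAvAvAvA => hhhevAvAvA => hhhevhAvAvAvA => hhhevhevAvAvA => hhhevhevevAvA => hhhevhevevevA => hhhevheveveve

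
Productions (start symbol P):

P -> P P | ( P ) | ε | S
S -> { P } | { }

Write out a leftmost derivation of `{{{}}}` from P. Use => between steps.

P => S => {P} => {S} => {{P}} => {{S}} => {{{}}}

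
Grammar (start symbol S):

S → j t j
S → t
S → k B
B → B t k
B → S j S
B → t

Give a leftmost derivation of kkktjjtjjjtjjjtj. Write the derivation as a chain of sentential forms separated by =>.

S => kB   [S → k B]
kB => kSjS   [B → S j S]
kSjS => kkBjS   [S → k B]
kkBjS => kkSjSjS   [B → S j S]
kkSjSjS => kkkBjSjS   [S → k B]
kkkBjSjS => kkkSjSjSjS   [B → S j S]
kkkSjSjSjS => kkktjSjSjS   [S → t]
kkktjSjSjS => kkktjjtjjSjS   [S → j t j]
kkktjjtjjSjS => kkktjjtjjjtjjS   [S → j t j]
kkktjjtjjjtjjS => kkktjjtjjjtjjjtj   [S → j t j]

S=>kB=>kSjS=>kkBjS=>kkSjSjS=>kkkBjSjS=>kkkSjSjSjS=>kkktjSjSjS=>kkktjjtjjSjS=>kkktjjtjjjtjjS=>kkktjjtjjjtjjjtj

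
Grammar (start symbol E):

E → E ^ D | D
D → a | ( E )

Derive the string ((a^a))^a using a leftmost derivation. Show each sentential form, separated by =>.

E=>E^D=>D^D=>(E)^D=>(D)^D=>((E))^D=>((E^D))^D=>((D^D))^D=>((a^D))^D=>((a^a))^D=>((a^a))^a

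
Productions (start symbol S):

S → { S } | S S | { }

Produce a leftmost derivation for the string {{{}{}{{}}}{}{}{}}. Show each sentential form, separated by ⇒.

S ⇒ {S}   [S → { S }]
{S} ⇒ {SS}   [S → S S]
{SS} ⇒ {SSS}   [S → S S]
{SSS} ⇒ {SSSS}   [S → S S]
{SSSS} ⇒ {{S}SSS}   [S → { S }]
{{S}SSS} ⇒ {{SS}SSS}   [S → S S]
{{SS}SSS} ⇒ {{SSS}SSS}   [S → S S]
{{SSS}SSS} ⇒ {{{}SS}SSS}   [S → { }]
{{{}SS}SSS} ⇒ {{{}{}S}SSS}   [S → { }]
{{{}{}S}SSS} ⇒ {{{}{}{S}}SSS}   [S → { S }]
{{{}{}{S}}SSS} ⇒ {{{}{}{{}}}SSS}   [S → { }]
{{{}{}{{}}}SSS} ⇒ {{{}{}{{}}}{}SS}   [S → { }]
{{{}{}{{}}}{}SS} ⇒ {{{}{}{{}}}{}{}S}   [S → { }]
{{{}{}{{}}}{}{}S} ⇒ {{{}{}{{}}}{}{}{}}   [S → { }]

S⇒{S}⇒{SS}⇒{SSS}⇒{SSSS}⇒{{S}SSS}⇒{{SS}SSS}⇒{{SSS}SSS}⇒{{{}SS}SSS}⇒{{{}{}S}SSS}⇒{{{}{}{S}}SSS}⇒{{{}{}{{}}}SSS}⇒{{{}{}{{}}}{}SS}⇒{{{}{}{{}}}{}{}S}⇒{{{}{}{{}}}{}{}{}}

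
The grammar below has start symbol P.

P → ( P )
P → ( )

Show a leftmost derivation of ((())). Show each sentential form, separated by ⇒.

P ⇒ (P) ⇒ ((P)) ⇒ ((()))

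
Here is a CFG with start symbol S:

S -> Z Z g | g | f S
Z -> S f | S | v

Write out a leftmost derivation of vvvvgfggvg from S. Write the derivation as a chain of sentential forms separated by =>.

S => ZZg => SZg => ZZgZg => vZgZg => vSgZg => vZZggZg => vvZggZg => vvSfggZg => vvZZgfggZg => vvvZgfggZg => vvvvgfggZg => vvvvgfggvg

S => ZZg   [S -> Z Z g]
ZZg => SZg   [Z -> S]
SZg => ZZgZg   [S -> Z Z g]
ZZgZg => vZgZg   [Z -> v]
vZgZg => vSgZg   [Z -> S]
vSgZg => vZZggZg   [S -> Z Z g]
vZZggZg => vvZggZg   [Z -> v]
vvZggZg => vvSfggZg   [Z -> S f]
vvSfggZg => vvZZgfggZg   [S -> Z Z g]
vvZZgfggZg => vvvZgfggZg   [Z -> v]
vvvZgfggZg => vvvvgfggZg   [Z -> v]
vvvvgfggZg => vvvvgfggvg   [Z -> v]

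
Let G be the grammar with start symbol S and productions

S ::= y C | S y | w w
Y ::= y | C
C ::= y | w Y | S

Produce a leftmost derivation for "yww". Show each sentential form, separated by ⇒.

S⇒yC⇒yS⇒yww

S ⇒ yC   [S ::= y C]
yC ⇒ yS   [C ::= S]
yS ⇒ yww   [S ::= w w]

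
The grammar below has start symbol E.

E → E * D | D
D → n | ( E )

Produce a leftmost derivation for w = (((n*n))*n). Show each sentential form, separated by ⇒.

E⇒D⇒(E)⇒(E*D)⇒(D*D)⇒((E)*D)⇒((D)*D)⇒(((E))*D)⇒(((E*D))*D)⇒(((D*D))*D)⇒(((n*D))*D)⇒(((n*n))*D)⇒(((n*n))*n)

E ⇒ D   [E → D]
D ⇒ (E)   [D → ( E )]
(E) ⇒ (E*D)   [E → E * D]
(E*D) ⇒ (D*D)   [E → D]
(D*D) ⇒ ((E)*D)   [D → ( E )]
((E)*D) ⇒ ((D)*D)   [E → D]
((D)*D) ⇒ (((E))*D)   [D → ( E )]
(((E))*D) ⇒ (((E*D))*D)   [E → E * D]
(((E*D))*D) ⇒ (((D*D))*D)   [E → D]
(((D*D))*D) ⇒ (((n*D))*D)   [D → n]
(((n*D))*D) ⇒ (((n*n))*D)   [D → n]
(((n*n))*D) ⇒ (((n*n))*n)   [D → n]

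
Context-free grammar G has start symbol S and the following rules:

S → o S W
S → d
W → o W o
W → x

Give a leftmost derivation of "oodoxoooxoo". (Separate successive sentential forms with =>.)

S => oSW => ooSWW => oodWW => oodoWoW => oodoxoW => oodoxooWo => oodoxoooWoo => oodoxoooxoo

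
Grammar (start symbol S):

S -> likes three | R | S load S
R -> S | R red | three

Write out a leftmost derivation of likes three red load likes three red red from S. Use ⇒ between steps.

S ⇒ S load S   [S -> S load S]
S load S ⇒ R load S   [S -> R]
R load S ⇒ R red load S   [R -> R red]
R red load S ⇒ S red load S   [R -> S]
S red load S ⇒ likes three red load S   [S -> likes three]
likes three red load S ⇒ likes three red load R   [S -> R]
likes three red load R ⇒ likes three red load R red   [R -> R red]
likes three red load R red ⇒ likes three red load R red red   [R -> R red]
likes three red load R red red ⇒ likes three red load S red red   [R -> S]
likes three red load S red red ⇒ likes three red load likes three red red   [S -> likes three]

S ⇒ S load S ⇒ R load S ⇒ R red load S ⇒ S red load S ⇒ likes three red load S ⇒ likes three red load R ⇒ likes three red load R red ⇒ likes three red load R red red ⇒ likes three red load S red red ⇒ likes three red load likes three red red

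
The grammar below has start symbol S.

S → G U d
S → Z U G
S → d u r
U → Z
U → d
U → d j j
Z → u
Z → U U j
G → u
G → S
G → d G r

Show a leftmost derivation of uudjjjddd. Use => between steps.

S => GUd => SUd => GUdUd => uUdUd => uZdUd => uUUjdUd => uZUjdUd => uuUjdUd => uudjjjdUd => uudjjjddd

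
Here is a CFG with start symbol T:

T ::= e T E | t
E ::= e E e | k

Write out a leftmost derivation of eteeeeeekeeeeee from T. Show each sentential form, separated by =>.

T => eTE => etE => eteEe => eteeEee => eteeeEeee => eteeeeEeeee => eteeeeeEeeeee => eteeeeeeEeeeeee => eteeeeeekeeeeee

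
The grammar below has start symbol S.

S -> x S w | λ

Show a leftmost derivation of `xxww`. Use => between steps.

S => xSw   [S -> x S w]
xSw => xxSww   [S -> x S w]
xxSww => xxww   [S -> λ]

S=>xSw=>xxSww=>xxww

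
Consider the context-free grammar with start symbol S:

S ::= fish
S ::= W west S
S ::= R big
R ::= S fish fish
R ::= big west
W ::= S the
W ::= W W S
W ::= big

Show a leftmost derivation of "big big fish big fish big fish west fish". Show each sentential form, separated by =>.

S => W west S => W W S west S => W W S W S west S => W W S W S W S west S => big W S W S W S west S => big big S W S W S west S => big big fish W S W S west S => big big fish big S W S west S => big big fish big fish W S west S => big big fish big fish big S west S => big big fish big fish big fish west S => big big fish big fish big fish west fish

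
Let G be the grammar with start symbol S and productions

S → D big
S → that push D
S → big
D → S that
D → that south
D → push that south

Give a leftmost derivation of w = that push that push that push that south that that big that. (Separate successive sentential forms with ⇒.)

S ⇒ that push D ⇒ that push S that ⇒ that push D big that ⇒ that push S that big that ⇒ that push that push D that big that ⇒ that push that push S that that big that ⇒ that push that push that push D that that big that ⇒ that push that push that push that south that that big that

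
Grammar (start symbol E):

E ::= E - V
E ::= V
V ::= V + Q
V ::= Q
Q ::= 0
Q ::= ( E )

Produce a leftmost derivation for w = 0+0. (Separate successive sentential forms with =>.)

E => V   [E ::= V]
V => V+Q   [V ::= V + Q]
V+Q => Q+Q   [V ::= Q]
Q+Q => 0+Q   [Q ::= 0]
0+Q => 0+0   [Q ::= 0]

E => V => V+Q => Q+Q => 0+Q => 0+0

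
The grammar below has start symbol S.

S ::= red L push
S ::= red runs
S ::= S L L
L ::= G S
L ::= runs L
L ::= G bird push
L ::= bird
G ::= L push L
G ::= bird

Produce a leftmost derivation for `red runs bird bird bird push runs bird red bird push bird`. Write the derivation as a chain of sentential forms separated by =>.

S => S L L => S L L L L => red runs L L L L => red runs bird L L L => red runs bird G bird push L L => red runs bird bird bird push L L => red runs bird bird bird push runs L L => red runs bird bird bird push runs G S L => red runs bird bird bird push runs bird S L => red runs bird bird bird push runs bird red L push L => red runs bird bird bird push runs bird red bird push L => red runs bird bird bird push runs bird red bird push bird

S => S L L   [S ::= S L L]
S L L => S L L L L   [S ::= S L L]
S L L L L => red runs L L L L   [S ::= red runs]
red runs L L L L => red runs bird L L L   [L ::= bird]
red runs bird L L L => red runs bird G bird push L L   [L ::= G bird push]
red runs bird G bird push L L => red runs bird bird bird push L L   [G ::= bird]
red runs bird bird bird push L L => red runs bird bird bird push runs L L   [L ::= runs L]
red runs bird bird bird push runs L L => red runs bird bird bird push runs G S L   [L ::= G S]
red runs bird bird bird push runs G S L => red runs bird bird bird push runs bird S L   [G ::= bird]
red runs bird bird bird push runs bird S L => red runs bird bird bird push runs bird red L push L   [S ::= red L push]
red runs bird bird bird push runs bird red L push L => red runs bird bird bird push runs bird red bird push L   [L ::= bird]
red runs bird bird bird push runs bird red bird push L => red runs bird bird bird push runs bird red bird push bird   [L ::= bird]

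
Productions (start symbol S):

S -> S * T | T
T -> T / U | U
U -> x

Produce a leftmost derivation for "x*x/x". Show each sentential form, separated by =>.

S => S*T   [S -> S * T]
S*T => T*T   [S -> T]
T*T => U*T   [T -> U]
U*T => x*T   [U -> x]
x*T => x*T/U   [T -> T / U]
x*T/U => x*U/U   [T -> U]
x*U/U => x*x/U   [U -> x]
x*x/U => x*x/x   [U -> x]

S=>S*T=>T*T=>U*T=>x*T=>x*T/U=>x*U/U=>x*x/U=>x*x/x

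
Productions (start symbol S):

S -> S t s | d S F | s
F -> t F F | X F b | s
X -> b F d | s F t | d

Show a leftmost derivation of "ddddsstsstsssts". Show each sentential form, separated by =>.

S => Sts => dSFts => ddSFFts => ddStsFFts => dddSFtsFFts => dddStsFtsFFts => ddddSFtsFtsFFts => ddddsFtsFtsFFts => ddddsstsFtsFFts => ddddsstsstsFFts => ddddsstsstssFts => ddddsstsstsssts

S => Sts   [S -> S t s]
Sts => dSFts   [S -> d S F]
dSFts => ddSFFts   [S -> d S F]
ddSFFts => ddStsFFts   [S -> S t s]
ddStsFFts => dddSFtsFFts   [S -> d S F]
dddSFtsFFts => dddStsFtsFFts   [S -> S t s]
dddStsFtsFFts => ddddSFtsFtsFFts   [S -> d S F]
ddddSFtsFtsFFts => ddddsFtsFtsFFts   [S -> s]
ddddsFtsFtsFFts => ddddsstsFtsFFts   [F -> s]
ddddsstsFtsFFts => ddddsstsstsFFts   [F -> s]
ddddsstsstsFFts => ddddsstsstssFts   [F -> s]
ddddsstsstssFts => ddddsstsstsssts   [F -> s]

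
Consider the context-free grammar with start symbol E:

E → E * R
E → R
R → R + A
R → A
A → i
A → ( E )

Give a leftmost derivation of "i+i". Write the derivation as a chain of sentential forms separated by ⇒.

E⇒R⇒R+A⇒A+A⇒i+A⇒i+i

E ⇒ R   [E → R]
R ⇒ R+A   [R → R + A]
R+A ⇒ A+A   [R → A]
A+A ⇒ i+A   [A → i]
i+A ⇒ i+i   [A → i]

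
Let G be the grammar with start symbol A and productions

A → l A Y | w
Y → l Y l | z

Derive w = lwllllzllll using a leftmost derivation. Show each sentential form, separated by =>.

A => lAY => lwY => lwlYl => lwllYll => lwlllYlll => lwllllYllll => lwllllzllll

A => lAY   [A → l A Y]
lAY => lwY   [A → w]
lwY => lwlYl   [Y → l Y l]
lwlYl => lwllYll   [Y → l Y l]
lwllYll => lwlllYlll   [Y → l Y l]
lwlllYlll => lwllllYllll   [Y → l Y l]
lwllllYllll => lwllllzllll   [Y → z]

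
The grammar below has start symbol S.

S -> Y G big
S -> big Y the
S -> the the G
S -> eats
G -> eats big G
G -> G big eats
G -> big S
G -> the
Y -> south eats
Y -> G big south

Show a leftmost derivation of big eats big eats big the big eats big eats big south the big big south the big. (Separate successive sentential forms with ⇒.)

S ⇒ Y G big ⇒ G big south G big ⇒ big S big south G big ⇒ big Y G big big south G big ⇒ big G big south G big big south G big ⇒ big G big eats big south G big big south G big ⇒ big eats big G big eats big south G big big south G big ⇒ big eats big eats big G big eats big south G big big south G big ⇒ big eats big eats big G big eats big eats big south G big big south G big ⇒ big eats big eats big the big eats big eats big south G big big south G big ⇒ big eats big eats big the big eats big eats big south the big big south G big ⇒ big eats big eats big the big eats big eats big south the big big south the big

S ⇒ Y G big   [S -> Y G big]
Y G big ⇒ G big south G big   [Y -> G big south]
G big south G big ⇒ big S big south G big   [G -> big S]
big S big south G big ⇒ big Y G big big south G big   [S -> Y G big]
big Y G big big south G big ⇒ big G big south G big big south G big   [Y -> G big south]
big G big south G big big south G big ⇒ big G big eats big south G big big south G big   [G -> G big eats]
big G big eats big south G big big south G big ⇒ big eats big G big eats big south G big big south G big   [G -> eats big G]
big eats big G big eats big south G big big south G big ⇒ big eats big eats big G big eats big south G big big south G big   [G -> eats big G]
big eats big eats big G big eats big south G big big south G big ⇒ big eats big eats big G big eats big eats big south G big big south G big   [G -> G big eats]
big eats big eats big G big eats big eats big south G big big south G big ⇒ big eats big eats big the big eats big eats big south G big big south G big   [G -> the]
big eats big eats big the big eats big eats big south G big big south G big ⇒ big eats big eats big the big eats big eats big south the big big south G big   [G -> the]
big eats big eats big the big eats big eats big south the big big south G big ⇒ big eats big eats big the big eats big eats big south the big big south the big   [G -> the]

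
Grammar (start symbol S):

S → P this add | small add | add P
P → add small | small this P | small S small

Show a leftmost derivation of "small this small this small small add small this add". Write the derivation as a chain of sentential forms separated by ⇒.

S ⇒ P this add ⇒ small this P this add ⇒ small this small this P this add ⇒ small this small this small S small this add ⇒ small this small this small small add small this add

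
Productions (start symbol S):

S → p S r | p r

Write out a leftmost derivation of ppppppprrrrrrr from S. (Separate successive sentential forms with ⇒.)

S ⇒ pSr   [S → p S r]
pSr ⇒ ppSrr   [S → p S r]
ppSrr ⇒ pppSrrr   [S → p S r]
pppSrrr ⇒ ppppSrrrr   [S → p S r]
ppppSrrrr ⇒ pppppSrrrrr   [S → p S r]
pppppSrrrrr ⇒ ppppppSrrrrrr   [S → p S r]
ppppppSrrrrrr ⇒ ppppppprrrrrrr   [S → p r]

S ⇒ pSr ⇒ ppSrr ⇒ pppSrrr ⇒ ppppSrrrr ⇒ pppppSrrrrr ⇒ ppppppSrrrrrr ⇒ ppppppprrrrrrr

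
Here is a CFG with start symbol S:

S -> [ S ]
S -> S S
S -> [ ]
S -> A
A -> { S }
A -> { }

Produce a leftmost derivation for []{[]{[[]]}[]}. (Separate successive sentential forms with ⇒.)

S⇒SS⇒[]S⇒[]A⇒[]{S}⇒[]{SS}⇒[]{SSS}⇒[]{[]SS}⇒[]{[]AS}⇒[]{[]{S}S}⇒[]{[]{[S]}S}⇒[]{[]{[[]]}S}⇒[]{[]{[[]]}[]}

S ⇒ SS   [S -> S S]
SS ⇒ []S   [S -> [ ]]
[]S ⇒ []A   [S -> A]
[]A ⇒ []{S}   [A -> { S }]
[]{S} ⇒ []{SS}   [S -> S S]
[]{SS} ⇒ []{SSS}   [S -> S S]
[]{SSS} ⇒ []{[]SS}   [S -> [ ]]
[]{[]SS} ⇒ []{[]AS}   [S -> A]
[]{[]AS} ⇒ []{[]{S}S}   [A -> { S }]
[]{[]{S}S} ⇒ []{[]{[S]}S}   [S -> [ S ]]
[]{[]{[S]}S} ⇒ []{[]{[[]]}S}   [S -> [ ]]
[]{[]{[[]]}S} ⇒ []{[]{[[]]}[]}   [S -> [ ]]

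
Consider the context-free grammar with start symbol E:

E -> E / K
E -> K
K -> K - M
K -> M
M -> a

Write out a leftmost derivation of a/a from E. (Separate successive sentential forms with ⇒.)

E ⇒ E/K   [E -> E / K]
E/K ⇒ K/K   [E -> K]
K/K ⇒ M/K   [K -> M]
M/K ⇒ a/K   [M -> a]
a/K ⇒ a/M   [K -> M]
a/M ⇒ a/a   [M -> a]

E ⇒ E/K ⇒ K/K ⇒ M/K ⇒ a/K ⇒ a/M ⇒ a/a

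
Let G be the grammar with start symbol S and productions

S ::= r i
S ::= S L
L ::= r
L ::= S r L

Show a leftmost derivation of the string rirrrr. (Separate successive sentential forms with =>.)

S=>SL=>SLL=>SLLL=>SLLLL=>riLLLL=>rirLLL=>rirrLL=>rirrrL=>rirrrr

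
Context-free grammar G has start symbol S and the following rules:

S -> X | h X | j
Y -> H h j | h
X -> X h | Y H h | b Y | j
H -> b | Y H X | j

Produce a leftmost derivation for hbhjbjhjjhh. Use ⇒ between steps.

S ⇒ hX ⇒ hXh ⇒ hYHhh ⇒ hHhjHhh ⇒ hYHXhjHhh ⇒ hHhjHXhjHhh ⇒ hbhjHXhjHhh ⇒ hbhjbXhjHhh ⇒ hbhjbjhjHhh ⇒ hbhjbjhjjhh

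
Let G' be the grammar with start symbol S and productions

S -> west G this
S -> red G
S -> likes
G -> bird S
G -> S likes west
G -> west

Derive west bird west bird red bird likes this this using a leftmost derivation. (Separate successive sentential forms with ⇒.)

S ⇒ west G this   [S -> west G this]
west G this ⇒ west bird S this   [G -> bird S]
west bird S this ⇒ west bird west G this this   [S -> west G this]
west bird west G this this ⇒ west bird west bird S this this   [G -> bird S]
west bird west bird S this this ⇒ west bird west bird red G this this   [S -> red G]
west bird west bird red G this this ⇒ west bird west bird red bird S this this   [G -> bird S]
west bird west bird red bird S this this ⇒ west bird west bird red bird likes this this   [S -> likes]

S ⇒ west G this ⇒ west bird S this ⇒ west bird west G this this ⇒ west bird west bird S this this ⇒ west bird west bird red G this this ⇒ west bird west bird red bird S this this ⇒ west bird west bird red bird likes this this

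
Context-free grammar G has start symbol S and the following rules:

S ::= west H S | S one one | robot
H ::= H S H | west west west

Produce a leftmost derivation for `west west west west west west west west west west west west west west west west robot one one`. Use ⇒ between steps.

S ⇒ west H S ⇒ west west west west S ⇒ west west west west west H S ⇒ west west west west west west west west S ⇒ west west west west west west west west west H S ⇒ west west west west west west west west west west west west S ⇒ west west west west west west west west west west west west S one one ⇒ west west west west west west west west west west west west west H S one one ⇒ west west west west west west west west west west west west west west west west S one one ⇒ west west west west west west west west west west west west west west west west robot one one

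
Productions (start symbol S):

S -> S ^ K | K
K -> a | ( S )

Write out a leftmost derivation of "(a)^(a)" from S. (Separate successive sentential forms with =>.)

S => S^K   [S -> S ^ K]
S^K => K^K   [S -> K]
K^K => (S)^K   [K -> ( S )]
(S)^K => (K)^K   [S -> K]
(K)^K => (a)^K   [K -> a]
(a)^K => (a)^(S)   [K -> ( S )]
(a)^(S) => (a)^(K)   [S -> K]
(a)^(K) => (a)^(a)   [K -> a]

S => S^K => K^K => (S)^K => (K)^K => (a)^K => (a)^(S) => (a)^(K) => (a)^(a)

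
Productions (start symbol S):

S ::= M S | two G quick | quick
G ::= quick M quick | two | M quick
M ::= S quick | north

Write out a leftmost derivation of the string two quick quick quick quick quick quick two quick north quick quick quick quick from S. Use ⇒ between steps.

S ⇒ M S   [S ::= M S]
M S ⇒ S quick S   [M ::= S quick]
S quick S ⇒ M S quick S   [S ::= M S]
M S quick S ⇒ S quick S quick S   [M ::= S quick]
S quick S quick S ⇒ two G quick quick S quick S   [S ::= two G quick]
two G quick quick S quick S ⇒ two quick M quick quick quick S quick S   [G ::= quick M quick]
two quick M quick quick quick S quick S ⇒ two quick S quick quick quick quick S quick S   [M ::= S quick]
two quick S quick quick quick quick S quick S ⇒ two quick quick quick quick quick quick S quick S   [S ::= quick]
two quick quick quick quick quick quick S quick S ⇒ two quick quick quick quick quick quick two G quick quick S   [S ::= two G quick]
two quick quick quick quick quick quick two G quick quick S ⇒ two quick quick quick quick quick quick two quick M quick quick quick S   [G ::= quick M quick]
two quick quick quick quick quick quick two quick M quick quick quick S ⇒ two quick quick quick quick quick quick two quick north quick quick quick S   [M ::= north]
two quick quick quick quick quick quick two quick north quick quick quick S ⇒ two quick quick quick quick quick quick two quick north quick quick quick quick   [S ::= quick]

S ⇒ M S ⇒ S quick S ⇒ M S quick S ⇒ S quick S quick S ⇒ two G quick quick S quick S ⇒ two quick M quick quick quick S quick S ⇒ two quick S quick quick quick quick S quick S ⇒ two quick quick quick quick quick quick S quick S ⇒ two quick quick quick quick quick quick two G quick quick S ⇒ two quick quick quick quick quick quick two quick M quick quick quick S ⇒ two quick quick quick quick quick quick two quick north quick quick quick S ⇒ two quick quick quick quick quick quick two quick north quick quick quick quick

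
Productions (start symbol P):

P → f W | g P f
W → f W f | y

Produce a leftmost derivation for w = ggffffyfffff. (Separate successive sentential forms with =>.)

P=>gPf=>ggPff=>ggfWff=>ggffWfff=>ggfffWffff=>ggffffWfffff=>ggffffyfffff

P => gPf   [P → g P f]
gPf => ggPff   [P → g P f]
ggPff => ggfWff   [P → f W]
ggfWff => ggffWfff   [W → f W f]
ggffWfff => ggfffWffff   [W → f W f]
ggfffWffff => ggffffWfffff   [W → f W f]
ggffffWfffff => ggffffyfffff   [W → y]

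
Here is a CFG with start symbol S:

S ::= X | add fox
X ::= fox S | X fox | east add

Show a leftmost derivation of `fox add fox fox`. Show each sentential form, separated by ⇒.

S ⇒ X ⇒ X fox ⇒ fox S fox ⇒ fox add fox fox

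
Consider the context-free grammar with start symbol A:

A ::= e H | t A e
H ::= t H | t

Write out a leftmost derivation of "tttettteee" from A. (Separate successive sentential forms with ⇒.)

A⇒tAe⇒ttAee⇒tttAeee⇒ttteHeee⇒tttetHeee⇒tttettHeee⇒tttettteee

A ⇒ tAe   [A ::= t A e]
tAe ⇒ ttAee   [A ::= t A e]
ttAee ⇒ tttAeee   [A ::= t A e]
tttAeee ⇒ ttteHeee   [A ::= e H]
ttteHeee ⇒ tttetHeee   [H ::= t H]
tttetHeee ⇒ tttettHeee   [H ::= t H]
tttettHeee ⇒ tttettteee   [H ::= t]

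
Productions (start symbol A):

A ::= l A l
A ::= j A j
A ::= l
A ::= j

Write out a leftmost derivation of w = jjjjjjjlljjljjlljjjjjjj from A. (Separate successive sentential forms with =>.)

A => jAj   [A ::= j A j]
jAj => jjAjj   [A ::= j A j]
jjAjj => jjjAjjj   [A ::= j A j]
jjjAjjj => jjjjAjjjj   [A ::= j A j]
jjjjAjjjj => jjjjjAjjjjj   [A ::= j A j]
jjjjjAjjjjj => jjjjjjAjjjjjj   [A ::= j A j]
jjjjjjAjjjjjj => jjjjjjjAjjjjjjj   [A ::= j A j]
jjjjjjjAjjjjjjj => jjjjjjjlAljjjjjjj   [A ::= l A l]
jjjjjjjlAljjjjjjj => jjjjjjjllAlljjjjjjj   [A ::= l A l]
jjjjjjjllAlljjjjjjj => jjjjjjjlljAjlljjjjjjj   [A ::= j A j]
jjjjjjjlljAjlljjjjjjj => jjjjjjjlljjAjjlljjjjjjj   [A ::= j A j]
jjjjjjjlljjAjjlljjjjjjj => jjjjjjjlljjljjlljjjjjjj   [A ::= l]

A => jAj => jjAjj => jjjAjjj => jjjjAjjjj => jjjjjAjjjjj => jjjjjjAjjjjjj => jjjjjjjAjjjjjjj => jjjjjjjlAljjjjjjj => jjjjjjjllAlljjjjjjj => jjjjjjjlljAjlljjjjjjj => jjjjjjjlljjAjjlljjjjjjj => jjjjjjjlljjljjlljjjjjjj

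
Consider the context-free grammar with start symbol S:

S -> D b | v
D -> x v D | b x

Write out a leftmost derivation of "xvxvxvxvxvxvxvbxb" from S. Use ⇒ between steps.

S ⇒ Db ⇒ xvDb ⇒ xvxvDb ⇒ xvxvxvDb ⇒ xvxvxvxvDb ⇒ xvxvxvxvxvDb ⇒ xvxvxvxvxvxvDb ⇒ xvxvxvxvxvxvxvDb ⇒ xvxvxvxvxvxvxvbxb

S ⇒ Db   [S -> D b]
Db ⇒ xvDb   [D -> x v D]
xvDb ⇒ xvxvDb   [D -> x v D]
xvxvDb ⇒ xvxvxvDb   [D -> x v D]
xvxvxvDb ⇒ xvxvxvxvDb   [D -> x v D]
xvxvxvxvDb ⇒ xvxvxvxvxvDb   [D -> x v D]
xvxvxvxvxvDb ⇒ xvxvxvxvxvxvDb   [D -> x v D]
xvxvxvxvxvxvDb ⇒ xvxvxvxvxvxvxvDb   [D -> x v D]
xvxvxvxvxvxvxvDb ⇒ xvxvxvxvxvxvxvbxb   [D -> b x]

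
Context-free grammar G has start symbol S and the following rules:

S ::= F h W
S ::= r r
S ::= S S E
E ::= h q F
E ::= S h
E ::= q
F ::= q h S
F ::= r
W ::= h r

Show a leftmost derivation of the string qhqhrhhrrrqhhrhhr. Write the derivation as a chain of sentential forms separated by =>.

S => FhW => qhShW => qhFhWhW => qhqhShWhW => qhqhSSEhWhW => qhqhFhWSEhWhW => qhqhrhWSEhWhW => qhqhrhhrSEhWhW => qhqhrhhrrrEhWhW => qhqhrhhrrrqhWhW => qhqhrhhrrrqhhrhW => qhqhrhhrrrqhhrhhr

S => FhW   [S ::= F h W]
FhW => qhShW   [F ::= q h S]
qhShW => qhFhWhW   [S ::= F h W]
qhFhWhW => qhqhShWhW   [F ::= q h S]
qhqhShWhW => qhqhSSEhWhW   [S ::= S S E]
qhqhSSEhWhW => qhqhFhWSEhWhW   [S ::= F h W]
qhqhFhWSEhWhW => qhqhrhWSEhWhW   [F ::= r]
qhqhrhWSEhWhW => qhqhrhhrSEhWhW   [W ::= h r]
qhqhrhhrSEhWhW => qhqhrhhrrrEhWhW   [S ::= r r]
qhqhrhhrrrEhWhW => qhqhrhhrrrqhWhW   [E ::= q]
qhqhrhhrrrqhWhW => qhqhrhhrrrqhhrhW   [W ::= h r]
qhqhrhhrrrqhhrhW => qhqhrhhrrrqhhrhhr   [W ::= h r]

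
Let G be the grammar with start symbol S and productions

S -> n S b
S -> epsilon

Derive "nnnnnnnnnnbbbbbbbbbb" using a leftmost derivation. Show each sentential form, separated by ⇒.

S ⇒ nSb   [S -> n S b]
nSb ⇒ nnSbb   [S -> n S b]
nnSbb ⇒ nnnSbbb   [S -> n S b]
nnnSbbb ⇒ nnnnSbbbb   [S -> n S b]
nnnnSbbbb ⇒ nnnnnSbbbbb   [S -> n S b]
nnnnnSbbbbb ⇒ nnnnnnSbbbbbb   [S -> n S b]
nnnnnnSbbbbbb ⇒ nnnnnnnSbbbbbbb   [S -> n S b]
nnnnnnnSbbbbbbb ⇒ nnnnnnnnSbbbbbbbb   [S -> n S b]
nnnnnnnnSbbbbbbbb ⇒ nnnnnnnnnSbbbbbbbbb   [S -> n S b]
nnnnnnnnnSbbbbbbbbb ⇒ nnnnnnnnnnSbbbbbbbbbb   [S -> n S b]
nnnnnnnnnnSbbbbbbbbbb ⇒ nnnnnnnnnnbbbbbbbbbb   [S -> epsilon]

S ⇒ nSb ⇒ nnSbb ⇒ nnnSbbb ⇒ nnnnSbbbb ⇒ nnnnnSbbbbb ⇒ nnnnnnSbbbbbb ⇒ nnnnnnnSbbbbbbb ⇒ nnnnnnnnSbbbbbbbb ⇒ nnnnnnnnnSbbbbbbbbb ⇒ nnnnnnnnnnSbbbbbbbbbb ⇒ nnnnnnnnnnbbbbbbbbbb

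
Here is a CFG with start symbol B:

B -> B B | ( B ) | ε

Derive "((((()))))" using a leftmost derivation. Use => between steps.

B => (B) => ((B)) => ((BB)) => ((BBB)) => (((B)BB)) => ((((B))BB)) => (((((B)))BB)) => ((((()))BB)) => ((((()))B)) => ((((()))))

B => (B)   [B -> ( B )]
(B) => ((B))   [B -> ( B )]
((B)) => ((BB))   [B -> B B]
((BB)) => ((BBB))   [B -> B B]
((BBB)) => (((B)BB))   [B -> ( B )]
(((B)BB)) => ((((B))BB))   [B -> ( B )]
((((B))BB)) => (((((B)))BB))   [B -> ( B )]
(((((B)))BB)) => ((((()))BB))   [B -> ε]
((((()))BB)) => ((((()))B))   [B -> ε]
((((()))B)) => ((((()))))   [B -> ε]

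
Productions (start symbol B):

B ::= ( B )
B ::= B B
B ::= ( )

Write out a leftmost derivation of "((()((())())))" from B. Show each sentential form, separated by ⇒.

B ⇒ (B)   [B ::= ( B )]
(B) ⇒ ((B))   [B ::= ( B )]
((B)) ⇒ ((BB))   [B ::= B B]
((BB)) ⇒ ((()B))   [B ::= ( )]
((()B)) ⇒ ((()(B)))   [B ::= ( B )]
((()(B))) ⇒ ((()(BB)))   [B ::= B B]
((()(BB))) ⇒ ((()((B)B)))   [B ::= ( B )]
((()((B)B))) ⇒ ((()((())B)))   [B ::= ( )]
((()((())B))) ⇒ ((()((())())))   [B ::= ( )]

B⇒(B)⇒((B))⇒((BB))⇒((()B))⇒((()(B)))⇒((()(BB)))⇒((()((B)B)))⇒((()((())B)))⇒((()((())())))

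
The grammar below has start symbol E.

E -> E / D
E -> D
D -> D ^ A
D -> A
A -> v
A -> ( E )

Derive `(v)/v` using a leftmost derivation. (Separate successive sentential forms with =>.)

E => E/D => D/D => A/D => (E)/D => (D)/D => (A)/D => (v)/D => (v)/A => (v)/v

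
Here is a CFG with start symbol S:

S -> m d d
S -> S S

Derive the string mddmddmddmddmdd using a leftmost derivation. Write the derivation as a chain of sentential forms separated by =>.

S => SS   [S -> S S]
SS => SSS   [S -> S S]
SSS => SSSS   [S -> S S]
SSSS => SSSSS   [S -> S S]
SSSSS => mddSSSS   [S -> m d d]
mddSSSS => mddmddSSS   [S -> m d d]
mddmddSSS => mddmddmddSS   [S -> m d d]
mddmddmddSS => mddmddmddmddS   [S -> m d d]
mddmddmddmddS => mddmddmddmddmdd   [S -> m d d]

S => SS => SSS => SSSS => SSSSS => mddSSSS => mddmddSSS => mddmddmddSS => mddmddmddmddS => mddmddmddmddmdd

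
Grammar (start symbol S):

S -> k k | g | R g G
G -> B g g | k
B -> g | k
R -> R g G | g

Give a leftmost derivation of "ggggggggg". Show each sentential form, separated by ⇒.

S ⇒ RgG   [S -> R g G]
RgG ⇒ RgGgG   [R -> R g G]
RgGgG ⇒ ggGgG   [R -> g]
ggGgG ⇒ ggBgggG   [G -> B g g]
ggBgggG ⇒ ggggggG   [B -> g]
ggggggG ⇒ ggggggBgg   [G -> B g g]
ggggggBgg ⇒ ggggggggg   [B -> g]

S ⇒ RgG ⇒ RgGgG ⇒ ggGgG ⇒ ggBgggG ⇒ ggggggG ⇒ ggggggBgg ⇒ ggggggggg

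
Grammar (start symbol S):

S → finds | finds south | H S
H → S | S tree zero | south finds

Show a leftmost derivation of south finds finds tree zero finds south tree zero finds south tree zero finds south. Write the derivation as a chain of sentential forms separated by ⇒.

S ⇒ H S ⇒ S tree zero S ⇒ H S tree zero S ⇒ S tree zero S tree zero S ⇒ H S tree zero S tree zero S ⇒ S tree zero S tree zero S tree zero S ⇒ H S tree zero S tree zero S tree zero S ⇒ south finds S tree zero S tree zero S tree zero S ⇒ south finds finds tree zero S tree zero S tree zero S ⇒ south finds finds tree zero finds south tree zero S tree zero S ⇒ south finds finds tree zero finds south tree zero finds south tree zero S ⇒ south finds finds tree zero finds south tree zero finds south tree zero finds south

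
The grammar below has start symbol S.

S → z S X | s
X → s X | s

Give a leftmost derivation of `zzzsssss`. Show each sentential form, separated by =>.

S => zSX => zzSXX => zzzSXXX => zzzsXXX => zzzssXX => zzzsssX => zzzssssX => zzzsssss

S => zSX   [S → z S X]
zSX => zzSXX   [S → z S X]
zzSXX => zzzSXXX   [S → z S X]
zzzSXXX => zzzsXXX   [S → s]
zzzsXXX => zzzssXX   [X → s]
zzzssXX => zzzsssX   [X → s]
zzzsssX => zzzssssX   [X → s X]
zzzssssX => zzzsssss   [X → s]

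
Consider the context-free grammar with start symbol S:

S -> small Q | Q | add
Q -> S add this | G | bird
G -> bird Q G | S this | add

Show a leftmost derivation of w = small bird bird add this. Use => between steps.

S => Q   [S -> Q]
Q => G   [Q -> G]
G => S this   [G -> S this]
S this => small Q this   [S -> small Q]
small Q this => small G this   [Q -> G]
small G this => small bird Q G this   [G -> bird Q G]
small bird Q G this => small bird bird G this   [Q -> bird]
small bird bird G this => small bird bird add this   [G -> add]

S => Q => G => S this => small Q this => small G this => small bird Q G this => small bird bird G this => small bird bird add this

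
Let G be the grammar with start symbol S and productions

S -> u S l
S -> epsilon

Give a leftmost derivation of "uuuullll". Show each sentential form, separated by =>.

S => uSl => uuSll => uuuSlll => uuuuSllll => uuuullll

S => uSl   [S -> u S l]
uSl => uuSll   [S -> u S l]
uuSll => uuuSlll   [S -> u S l]
uuuSlll => uuuuSllll   [S -> u S l]
uuuuSllll => uuuullll   [S -> epsilon]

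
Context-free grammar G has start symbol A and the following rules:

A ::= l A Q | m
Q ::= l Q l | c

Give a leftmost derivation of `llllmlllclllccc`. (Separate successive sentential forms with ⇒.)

A⇒lAQ⇒llAQQ⇒lllAQQQ⇒llllAQQQQ⇒llllmQQQQ⇒llllmlQlQQQ⇒llllmllQllQQQ⇒llllmlllQlllQQQ⇒llllmlllclllQQQ⇒llllmlllclllcQQ⇒llllmlllclllccQ⇒llllmlllclllccc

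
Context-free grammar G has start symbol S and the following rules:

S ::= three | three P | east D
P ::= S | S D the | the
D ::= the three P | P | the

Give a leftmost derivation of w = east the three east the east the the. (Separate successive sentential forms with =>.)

S => east D => east the three P => east the three S D the => east the three east D D the => east the three east the D the => east the three east the P the => east the three east the S the => east the three east the east D the => east the three east the east P the => east the three east the east the the

S => east D   [S ::= east D]
east D => east the three P   [D ::= the three P]
east the three P => east the three S D the   [P ::= S D the]
east the three S D the => east the three east D D the   [S ::= east D]
east the three east D D the => east the three east the D the   [D ::= the]
east the three east the D the => east the three east the P the   [D ::= P]
east the three east the P the => east the three east the S the   [P ::= S]
east the three east the S the => east the three east the east D the   [S ::= east D]
east the three east the east D the => east the three east the east P the   [D ::= P]
east the three east the east P the => east the three east the east the the   [P ::= the]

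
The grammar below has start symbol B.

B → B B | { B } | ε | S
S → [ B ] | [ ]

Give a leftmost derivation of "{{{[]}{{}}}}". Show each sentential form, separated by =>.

B => BB => {B}B => {{B}}B => {{BB}}B => {{{B}B}}B => {{{S}B}}B => {{{[B]}B}}B => {{{[]}B}}B => {{{[]}{B}}}B => {{{[]}{{B}}}}B => {{{[]}{{}}}}B => {{{[]}{{}}}}

B => BB   [B → B B]
BB => {B}B   [B → { B }]
{B}B => {{B}}B   [B → { B }]
{{B}}B => {{BB}}B   [B → B B]
{{BB}}B => {{{B}B}}B   [B → { B }]
{{{B}B}}B => {{{S}B}}B   [B → S]
{{{S}B}}B => {{{[B]}B}}B   [S → [ B ]]
{{{[B]}B}}B => {{{[]}B}}B   [B → ε]
{{{[]}B}}B => {{{[]}{B}}}B   [B → { B }]
{{{[]}{B}}}B => {{{[]}{{B}}}}B   [B → { B }]
{{{[]}{{B}}}}B => {{{[]}{{}}}}B   [B → ε]
{{{[]}{{}}}}B => {{{[]}{{}}}}   [B → ε]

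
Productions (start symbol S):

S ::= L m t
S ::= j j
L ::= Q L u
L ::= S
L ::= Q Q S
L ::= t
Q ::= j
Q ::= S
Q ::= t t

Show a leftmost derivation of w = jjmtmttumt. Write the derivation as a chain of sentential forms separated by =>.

S => Lmt => QLumt => SLumt => LmtLumt => SmtLumt => LmtmtLumt => SmtmtLumt => jjmtmtLumt => jjmtmttumt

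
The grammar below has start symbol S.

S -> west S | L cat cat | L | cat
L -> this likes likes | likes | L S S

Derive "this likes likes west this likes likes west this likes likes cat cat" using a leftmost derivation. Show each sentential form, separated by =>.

S => L cat cat => L S S cat cat => this likes likes S S cat cat => this likes likes west S S cat cat => this likes likes west L S cat cat => this likes likes west this likes likes S cat cat => this likes likes west this likes likes west S cat cat => this likes likes west this likes likes west L cat cat => this likes likes west this likes likes west this likes likes cat cat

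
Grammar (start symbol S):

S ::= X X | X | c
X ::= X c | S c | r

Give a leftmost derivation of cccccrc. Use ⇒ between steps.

S ⇒ XX ⇒ XcX ⇒ SccX ⇒ XccX ⇒ ScccX ⇒ XcccX ⇒ SccccX ⇒ cccccX ⇒ cccccXc ⇒ cccccrc

S ⇒ XX   [S ::= X X]
XX ⇒ XcX   [X ::= X c]
XcX ⇒ SccX   [X ::= S c]
SccX ⇒ XccX   [S ::= X]
XccX ⇒ ScccX   [X ::= S c]
ScccX ⇒ XcccX   [S ::= X]
XcccX ⇒ SccccX   [X ::= S c]
SccccX ⇒ cccccX   [S ::= c]
cccccX ⇒ cccccXc   [X ::= X c]
cccccXc ⇒ cccccrc   [X ::= r]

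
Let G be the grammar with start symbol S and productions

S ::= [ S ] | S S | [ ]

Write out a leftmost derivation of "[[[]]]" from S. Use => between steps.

S => [S]   [S ::= [ S ]]
[S] => [[S]]   [S ::= [ S ]]
[[S]] => [[[]]]   [S ::= [ ]]

S => [S] => [[S]] => [[[]]]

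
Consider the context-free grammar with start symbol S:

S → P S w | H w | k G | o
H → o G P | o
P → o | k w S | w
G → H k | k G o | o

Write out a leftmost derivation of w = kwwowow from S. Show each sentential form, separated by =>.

S => PSw => kwSSw => kwPSwSw => kwwSwSw => kwwowSw => kwwowow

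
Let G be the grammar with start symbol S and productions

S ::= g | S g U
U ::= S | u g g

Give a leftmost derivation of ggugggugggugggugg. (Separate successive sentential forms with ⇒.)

S ⇒ SgU   [S ::= S g U]
SgU ⇒ SgUgU   [S ::= S g U]
SgUgU ⇒ SgUgUgU   [S ::= S g U]
SgUgUgU ⇒ SgUgUgUgU   [S ::= S g U]
SgUgUgUgU ⇒ ggUgUgUgU   [S ::= g]
ggUgUgUgU ⇒ ggugggUgUgU   [U ::= u g g]
ggugggUgUgU ⇒ ggugggugggUgU   [U ::= u g g]
ggugggugggUgU ⇒ ggugggugggugggU   [U ::= u g g]
ggugggugggugggU ⇒ ggugggugggugggugg   [U ::= u g g]

S ⇒ SgU ⇒ SgUgU ⇒ SgUgUgU ⇒ SgUgUgUgU ⇒ ggUgUgUgU ⇒ ggugggUgUgU ⇒ ggugggugggUgU ⇒ ggugggugggugggU ⇒ ggugggugggugggugg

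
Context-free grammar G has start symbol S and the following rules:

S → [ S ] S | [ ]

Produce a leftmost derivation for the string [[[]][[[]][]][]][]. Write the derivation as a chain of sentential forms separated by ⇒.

S ⇒ [S]S   [S → [ S ] S]
[S]S ⇒ [[S]S]S   [S → [ S ] S]
[[S]S]S ⇒ [[[]]S]S   [S → [ ]]
[[[]]S]S ⇒ [[[]][S]S]S   [S → [ S ] S]
[[[]][S]S]S ⇒ [[[]][[S]S]S]S   [S → [ S ] S]
[[[]][[S]S]S]S ⇒ [[[]][[[]]S]S]S   [S → [ ]]
[[[]][[[]]S]S]S ⇒ [[[]][[[]][]]S]S   [S → [ ]]
[[[]][[[]][]]S]S ⇒ [[[]][[[]][]][]]S   [S → [ ]]
[[[]][[[]][]][]]S ⇒ [[[]][[[]][]][]][]   [S → [ ]]

S ⇒ [S]S ⇒ [[S]S]S ⇒ [[[]]S]S ⇒ [[[]][S]S]S ⇒ [[[]][[S]S]S]S ⇒ [[[]][[[]]S]S]S ⇒ [[[]][[[]][]]S]S ⇒ [[[]][[[]][]][]]S ⇒ [[[]][[[]][]][]][]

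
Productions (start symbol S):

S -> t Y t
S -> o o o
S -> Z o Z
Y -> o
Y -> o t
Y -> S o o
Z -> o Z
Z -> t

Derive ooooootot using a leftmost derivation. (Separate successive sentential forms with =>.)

S => ZoZ => oZoZ => ooZoZ => oooZoZ => ooooZoZ => oooooZoZ => ooooooZoZ => ooooootoZ => ooooootot

S => ZoZ   [S -> Z o Z]
ZoZ => oZoZ   [Z -> o Z]
oZoZ => ooZoZ   [Z -> o Z]
ooZoZ => oooZoZ   [Z -> o Z]
oooZoZ => ooooZoZ   [Z -> o Z]
ooooZoZ => oooooZoZ   [Z -> o Z]
oooooZoZ => ooooooZoZ   [Z -> o Z]
ooooooZoZ => ooooootoZ   [Z -> t]
ooooootoZ => ooooootot   [Z -> t]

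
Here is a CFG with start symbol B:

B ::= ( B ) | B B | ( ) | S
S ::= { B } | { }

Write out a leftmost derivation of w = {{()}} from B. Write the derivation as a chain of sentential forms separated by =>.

B => S => {B} => {S} => {{B}} => {{()}}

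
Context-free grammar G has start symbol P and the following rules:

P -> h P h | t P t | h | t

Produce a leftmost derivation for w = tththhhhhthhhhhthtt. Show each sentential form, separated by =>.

P => tPt => ttPtt => tthPhtt => tthtPthtt => tththPhthtt => tththhPhhthtt => tththhhPhhhthtt => tththhhhPhhhhthtt => tththhhhhPhhhhhthtt => tththhhhhthhhhhthtt

P => tPt   [P -> t P t]
tPt => ttPtt   [P -> t P t]
ttPtt => tthPhtt   [P -> h P h]
tthPhtt => tthtPthtt   [P -> t P t]
tthtPthtt => tththPhthtt   [P -> h P h]
tththPhthtt => tththhPhhthtt   [P -> h P h]
tththhPhhthtt => tththhhPhhhthtt   [P -> h P h]
tththhhPhhhthtt => tththhhhPhhhhthtt   [P -> h P h]
tththhhhPhhhhthtt => tththhhhhPhhhhhthtt   [P -> h P h]
tththhhhhPhhhhhthtt => tththhhhhthhhhhthtt   [P -> t]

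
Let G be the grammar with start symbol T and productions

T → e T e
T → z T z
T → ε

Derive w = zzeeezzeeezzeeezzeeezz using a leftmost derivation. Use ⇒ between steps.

T ⇒ zTz   [T → z T z]
zTz ⇒ zzTzz   [T → z T z]
zzTzz ⇒ zzeTezz   [T → e T e]
zzeTezz ⇒ zzeeTeezz   [T → e T e]
zzeeTeezz ⇒ zzeeeTeeezz   [T → e T e]
zzeeeTeeezz ⇒ zzeeezTzeeezz   [T → z T z]
zzeeezTzeeezz ⇒ zzeeezzTzzeeezz   [T → z T z]
zzeeezzTzzeeezz ⇒ zzeeezzeTezzeeezz   [T → e T e]
zzeeezzeTezzeeezz ⇒ zzeeezzeeTeezzeeezz   [T → e T e]
zzeeezzeeTeezzeeezz ⇒ zzeeezzeeeTeeezzeeezz   [T → e T e]
zzeeezzeeeTeeezzeeezz ⇒ zzeeezzeeezTzeeezzeeezz   [T → z T z]
zzeeezzeeezTzeeezzeeezz ⇒ zzeeezzeeezzeeezzeeezz   [T → ε]

T ⇒ zTz ⇒ zzTzz ⇒ zzeTezz ⇒ zzeeTeezz ⇒ zzeeeTeeezz ⇒ zzeeezTzeeezz ⇒ zzeeezzTzzeeezz ⇒ zzeeezzeTezzeeezz ⇒ zzeeezzeeTeezzeeezz ⇒ zzeeezzeeeTeeezzeeezz ⇒ zzeeezzeeezTzeeezzeeezz ⇒ zzeeezzeeezzeeezzeeezz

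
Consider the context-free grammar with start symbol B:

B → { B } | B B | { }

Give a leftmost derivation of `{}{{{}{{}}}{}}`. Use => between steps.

B=>BB=>{}B=>{}{B}=>{}{BB}=>{}{{B}B}=>{}{{BB}B}=>{}{{{}B}B}=>{}{{{}{B}}B}=>{}{{{}{{}}}B}=>{}{{{}{{}}}{}}

B => BB   [B → B B]
BB => {}B   [B → { }]
{}B => {}{B}   [B → { B }]
{}{B} => {}{BB}   [B → B B]
{}{BB} => {}{{B}B}   [B → { B }]
{}{{B}B} => {}{{BB}B}   [B → B B]
{}{{BB}B} => {}{{{}B}B}   [B → { }]
{}{{{}B}B} => {}{{{}{B}}B}   [B → { B }]
{}{{{}{B}}B} => {}{{{}{{}}}B}   [B → { }]
{}{{{}{{}}}B} => {}{{{}{{}}}{}}   [B → { }]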